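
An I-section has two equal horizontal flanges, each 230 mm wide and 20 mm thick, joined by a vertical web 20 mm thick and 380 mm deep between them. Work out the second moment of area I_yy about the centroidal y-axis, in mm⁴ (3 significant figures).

I_yy ≈ 4.08 × 10⁷ mm⁴

Treat the section as a set of non-overlapping primitives; coordinates are from the bounding-box lower-left.
Bottom flange: 230 × 20, A = 4 600 mm², x = 115 mm, Ī = 20 278 333 mm⁴.
Web: 20 × 380, A = 7 600 mm², x = 115 mm, Ī = 253 333 mm⁴.
Top flange: 230 × 20, A = 4 600 mm², x = 115 mm, Ī = 20 278 333 mm⁴.
By symmetry the centroid is at mid-width, x̄ = 115 mm.
All pieces are centred on the centroidal y-axis, so I = ΣĪ = 40 810 000 mm⁴.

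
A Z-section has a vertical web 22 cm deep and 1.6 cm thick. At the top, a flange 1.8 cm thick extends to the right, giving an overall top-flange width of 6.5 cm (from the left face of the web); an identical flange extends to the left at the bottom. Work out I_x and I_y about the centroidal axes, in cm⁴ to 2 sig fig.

I_x ≈ 3200 cm⁴, I_y ≈ 230 cm⁴

Split into non-overlapping primitives; take the origin at the lower-left of the bounding box.
Web: 1.6 × 22, A = 35.2 cm², y = 11 cm, Ī = 1 420 cm⁴.
Top flange (beyond web): 4.9 × 1.8, A = 8.82 cm², y = 21.1 cm, Ī = 2.381 cm⁴.
Bottom flange (beyond web): 4.9 × 1.8, A = 8.82 cm², y = 0.9 cm, Ī = 2.381 cm⁴.
Centroid: ȳ = ΣA·y / ΣA = 11 cm.
Transfer each piece to the centroidal x-axis using Ī + A·d² with d = y − 11:
  web: d = 0 cm → contributes +1 420 cm⁴
  top flange (beyond web): d = 10.1 cm → contributes +902.1 cm⁴
  bottom flange (beyond web): d = -10.1 cm → contributes +902.1 cm⁴
Total I = 3 224 cm⁴.
For the y-axis: x̄ = 5.7 cm.
Repeating about the centroidal y-axis gives I_y = 229.1 cm⁴.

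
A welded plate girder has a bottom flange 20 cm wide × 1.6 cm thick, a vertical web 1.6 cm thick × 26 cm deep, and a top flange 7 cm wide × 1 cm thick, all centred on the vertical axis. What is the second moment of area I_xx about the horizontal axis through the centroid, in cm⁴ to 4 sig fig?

Split into non-overlapping primitives; take the origin at the lower-left of the bounding box.
Bottom plate: 20 × 1.6, A = 32 cm², y = 0.8 cm, Ī = 6.82667 cm⁴.
Web plate: 1.6 × 26, A = 41.6 cm², y = 14.6 cm, Ī = 2343.47 cm⁴.
Top plate: 7 × 1, A = 7 cm², y = 28.1 cm, Ī = 0.583333 cm⁴.
Centroid: ȳ = ΣA·y / ΣA = 10.2935 cm.
Transfer each piece to the horizontal axis through the centroid using Ī + A·d² with d = y − 10.2935:
  bottom plate: d = -9.49355 cm → contributes +2890.91 cm⁴
  web plate: d = 4.30645 cm → contributes +3114.96 cm⁴
  top plate: d = 17.8065 cm → contributes +2220.07 cm⁴
Total I = 8225.94 cm⁴.

I_xx ≈ 8226 cm⁴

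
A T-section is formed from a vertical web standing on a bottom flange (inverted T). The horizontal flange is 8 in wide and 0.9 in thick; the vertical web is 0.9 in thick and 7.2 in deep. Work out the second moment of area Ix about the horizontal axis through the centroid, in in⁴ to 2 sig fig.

Decompose the section into non-overlapping parts with the origin at the bottom-left of its bounding rectangle.
Flange: 8 × 0.9, A = 7.2 in², y = 0.45 in, Ī = 0.486 in⁴.
Web: 0.9 × 7.2, A = 6.48 in², y = 4.5 in, Ī = 27.99 in⁴.
Centroid: ȳ = ΣA·y / ΣA = 2.368 in.
Transfer each piece to the horizontal axis through the centroid using Ī + A·d² with d = y − 2.368:
  flange: d = -1.918 in → contributes +26.98 in⁴
  web: d = 2.132 in → contributes +57.44 in⁴
Total I = 84.42 in⁴.

Ix ≈ 84 in⁴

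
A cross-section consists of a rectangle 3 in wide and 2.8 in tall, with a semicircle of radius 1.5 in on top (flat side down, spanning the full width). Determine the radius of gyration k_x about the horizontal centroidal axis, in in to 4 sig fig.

Decompose the section into non-overlapping parts with the origin at the bottom-left of its bounding rectangle.
Rectangular body: 3 × 2.8, A = 8.4 in², y = 1.4 in, Ī = 5.488 in⁴.
Semicircular cap: semicircle r = 1.5, A = 3.53429 in², y = 3.43662 in, Ī = 0.555645 in⁴.
Centroid: ȳ = ΣA·y / ΣA = 2.00314 in.
Transfer each piece to the horizontal centroidal axis using Ī + A·d² with d = y − 2.00314:
  rectangular body: d = -0.603137 in → contributes +8.5437 in⁴
  semicircular cap: d = 1.43348 in → contributes +7.81817 in⁴
Total I = 16.3619 in⁴.
Radius of gyration: k = √(I/A) = √(16.3619 / 11.9343) = 1.1709 in.

k_x ≈ 1.171 in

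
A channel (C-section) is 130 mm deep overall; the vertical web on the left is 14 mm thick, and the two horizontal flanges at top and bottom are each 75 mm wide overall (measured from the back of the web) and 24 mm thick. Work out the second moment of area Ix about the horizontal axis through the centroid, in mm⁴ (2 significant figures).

Ix ≈ 1.1 × 10⁷ mm⁴

Split into non-overlapping primitives; take the origin at the lower-left of the bounding box.
Web: 14 × 130, A = 1 820 mm², y = 65 mm, Ī = 2 563 167 mm⁴.
Top flange (beyond web): 61 × 24, A = 1 464 mm², y = 118 mm, Ī = 70 272 mm⁴.
Bottom flange (beyond web): 61 × 24, A = 1 464 mm², y = 12 mm, Ī = 70 272 mm⁴.
By symmetry the centroid is at mid-height, ȳ = 65 mm.
Transfer each piece to the horizontal axis through the centroid using Ī + A·d² with d = y − 65:
  web: d = 0 mm → contributes +2 563 167 mm⁴
  top flange (beyond web): d = 53 mm → contributes +4 182 648 mm⁴
  bottom flange (beyond web): d = -53 mm → contributes +4 182 648 mm⁴
Total I = 10 928 463 mm⁴.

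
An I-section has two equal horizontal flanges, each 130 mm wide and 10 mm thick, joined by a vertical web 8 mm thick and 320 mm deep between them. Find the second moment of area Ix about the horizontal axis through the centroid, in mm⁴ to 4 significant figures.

Ix ≈ 9.265 × 10⁷ mm⁴

Treat the section as a set of non-overlapping primitives; coordinates are from the bounding-box lower-left.
Bottom flange: 130 × 10, A = 1 300 mm², y = 5 mm, Ī = 10833.3 mm⁴.
Web: 8 × 320, A = 2 560 mm², y = 170 mm, Ī = 21 845 333 mm⁴.
Top flange: 130 × 10, A = 1 300 mm², y = 335 mm, Ī = 10833.3 mm⁴.
By symmetry the centroid is at mid-height, ȳ = 170 mm.
Transfer each piece to the horizontal axis through the centroid using Ī + A·d² with d = y − 170:
  bottom flange: d = -165 mm → contributes +35 403 333 mm⁴
  web: d = 0 mm → contributes +21 845 333 mm⁴
  top flange: d = 165 mm → contributes +35 403 333 mm⁴
Total I = 92 652 000 mm⁴.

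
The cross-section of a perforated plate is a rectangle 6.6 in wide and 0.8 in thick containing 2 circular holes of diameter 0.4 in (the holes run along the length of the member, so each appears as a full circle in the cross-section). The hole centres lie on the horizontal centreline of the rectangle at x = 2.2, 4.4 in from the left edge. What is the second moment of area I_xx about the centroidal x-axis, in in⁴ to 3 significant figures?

I_xx ≈ 0.279 in⁴

Decompose the section into non-overlapping parts with the origin at the bottom-left of its bounding rectangle.
Plate: 6.6 × 0.8, A = 5.28 in², y = 0.4 in, Ī = 0.2816 in⁴.
Hole 1 (subtracted): ⌀0.4, A = 0.12566 in², y = 0.4 in, Ī = 0.0012566 in⁴.
Hole 2 (subtracted): ⌀0.4, A = 0.12566 in², y = 0.4 in, Ī = 0.0012566 in⁴.
By symmetry the centroid is at mid-height, ȳ = 0.4 in.
All pieces are centred on the centroidal x-axis, so I = ΣĪ (holes subtracted) = 0.27909 in⁴.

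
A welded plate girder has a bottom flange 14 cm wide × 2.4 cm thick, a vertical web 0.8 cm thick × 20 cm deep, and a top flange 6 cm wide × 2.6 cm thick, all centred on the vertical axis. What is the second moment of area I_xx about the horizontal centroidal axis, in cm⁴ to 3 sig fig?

Break the section into simple shapes (no overlaps), measuring from the bottom-left corner of the bounding box.
Bottom plate: 14 × 2.4, A = 33.6 cm², y = 1.2 cm, Ī = 16.128 cm⁴.
Web plate: 0.8 × 20, A = 16 cm², y = 12.4 cm, Ī = 533.33 cm⁴.
Top plate: 6 × 2.6, A = 15.6 cm², y = 23.7 cm, Ī = 8.788 cm⁴.
Centroid: ȳ = ΣA·y / ΣA = 9.3319 cm.
Transfer each piece to the horizontal centroidal axis using Ī + A·d² with d = y − 9.3319:
  bottom plate: d = -8.1319 cm → contributes +2 238 cm⁴
  web plate: d = 3.0681 cm → contributes +683.94 cm⁴
  top plate: d = 14.368 cm → contributes +3229.3 cm⁴
Total I = 6151.3 cm⁴.

I_xx ≈ 6150 cm⁴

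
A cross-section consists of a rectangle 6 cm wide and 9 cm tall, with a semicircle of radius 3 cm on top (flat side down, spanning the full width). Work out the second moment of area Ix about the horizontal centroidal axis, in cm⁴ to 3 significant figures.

Ix ≈ 747 cm⁴

Split into non-overlapping primitives; take the origin at the lower-left of the bounding box.
Rectangular body: 6 × 9, A = 54 cm², y = 4.5 cm, Ī = 364.5 cm⁴.
Semicircular cap: semicircle r = 3, A = 14.137 cm², y = 10.273 cm, Ī = 8.8903 cm⁴.
Centroid: ȳ = ΣA·y / ΣA = 5.6978 cm.
Transfer each piece to the horizontal centroidal axis using Ī + A·d² with d = y − 5.6978:
  rectangular body: d = -1.1978 cm → contributes +441.98 cm⁴
  semicircular cap: d = 4.5754 cm → contributes +304.84 cm⁴
Total I = 746.82 cm⁴.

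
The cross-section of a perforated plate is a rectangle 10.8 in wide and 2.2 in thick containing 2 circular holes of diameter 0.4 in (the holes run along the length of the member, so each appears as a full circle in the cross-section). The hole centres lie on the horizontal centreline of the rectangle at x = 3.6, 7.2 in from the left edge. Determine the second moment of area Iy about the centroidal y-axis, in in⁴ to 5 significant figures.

Iy ≈ 230.13 in⁴

Split into non-overlapping primitives; take the origin at the lower-left of the bounding box.
Plate: 10.8 × 2.2, A = 23.76 in², x = 5.4 in, Ī = 230.9472 in⁴.
Hole 1 (subtracted): ⌀0.4, A = 0.1256637 in², x = 3.6 in, Ī = 0.001256637 in⁴.
Hole 2 (subtracted): ⌀0.4, A = 0.1256637 in², x = 7.2 in, Ī = 0.001256637 in⁴.
By symmetry the centroid is at mid-width, x̄ = 5.4 in.
Transfer each piece to the centroidal y-axis using Ī + A·d² with d = x − 5.4:
  plate: d = 0 in → contributes +230.9472 in⁴
  hole 1: d = -1.8 in → contributes −0.408407 in⁴
  hole 2: d = 1.8 in → contributes −0.408407 in⁴
Total I = 230.1304 in⁴.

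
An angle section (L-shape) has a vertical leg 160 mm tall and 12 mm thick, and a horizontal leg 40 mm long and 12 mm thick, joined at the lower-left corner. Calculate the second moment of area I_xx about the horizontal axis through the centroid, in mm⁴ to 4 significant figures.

Break the section into simple shapes (no overlaps), measuring from the bottom-left corner of the bounding box.
Vertical leg: 12 × 160, A = 1 920 mm², y = 80 mm, Ī = 4 096 000 mm⁴.
Horizontal leg (remainder): 28 × 12, A = 336 mm², y = 6 mm, Ī = 4 032 mm⁴.
Centroid: ȳ = ΣA·y / ΣA = 68.9787 mm.
Transfer each piece to the horizontal axis through the centroid using Ī + A·d² with d = y − 68.9787:
  vertical leg: d = 11.0213 mm → contributes +4 329 220 mm⁴
  horizontal leg (remainder): d = -62.9787 mm → contributes +1 336 715 mm⁴
Total I = 5 665 935 mm⁴.

I_xx ≈ 5.666 × 10⁶ mm⁴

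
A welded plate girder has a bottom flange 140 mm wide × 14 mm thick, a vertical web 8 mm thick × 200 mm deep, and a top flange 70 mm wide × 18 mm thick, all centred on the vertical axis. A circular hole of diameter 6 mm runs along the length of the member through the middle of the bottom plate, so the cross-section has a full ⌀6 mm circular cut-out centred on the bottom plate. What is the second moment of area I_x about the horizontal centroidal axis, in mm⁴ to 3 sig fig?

I_x ≈ 4.15 × 10⁷ mm⁴

Decompose the section into non-overlapping parts with the origin at the bottom-left of its bounding rectangle.
Bottom plate: 140 × 14, A = 1 960 mm², y = 7 mm, Ī = 32 013 mm⁴.
Web plate: 8 × 200, A = 1 600 mm², y = 114 mm, Ī = 5 333 333 mm⁴.
Top plate: 70 × 18, A = 1 260 mm², y = 223 mm, Ī = 34 020 mm⁴.
Hole (subtracted): ⌀6, A = 28.274 mm², y = 7 mm, Ī = 63.617 mm⁴.
Centroid: ȳ = ΣA·y / ΣA = 99.526 mm.
Transfer each piece to the horizontal centroidal axis using Ī + A·d² with d = y − 99.526:
  bottom plate: d = -92.526 mm → contributes +16 811 752 mm⁴
  web plate: d = 14.474 mm → contributes +5 668 520 mm⁴
  top plate: d = 123.47 mm → contributes +19 243 713 mm⁴
  hole: d = -92.526 mm → contributes −242 123 mm⁴
Total I = 41 481 862 mm⁴.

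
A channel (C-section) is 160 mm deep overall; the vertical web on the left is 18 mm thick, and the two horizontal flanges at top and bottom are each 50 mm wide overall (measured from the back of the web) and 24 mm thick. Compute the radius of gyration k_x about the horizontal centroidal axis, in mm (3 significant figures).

k_x ≈ 54.9 mm

Treat the section as a set of non-overlapping primitives; coordinates are from the bounding-box lower-left.
Web: 18 × 160, A = 2 880 mm², y = 80 mm, Ī = 6 144 000 mm⁴.
Top flange (beyond web): 32 × 24, A = 768 mm², y = 148 mm, Ī = 36 864 mm⁴.
Bottom flange (beyond web): 32 × 24, A = 768 mm², y = 12 mm, Ī = 36 864 mm⁴.
By symmetry the centroid is at mid-height, ȳ = 80 mm.
Transfer each piece to the horizontal centroidal axis using Ī + A·d² with d = y − 80:
  web: d = 0 mm → contributes +6 144 000 mm⁴
  top flange (beyond web): d = 68 mm → contributes +3 588 096 mm⁴
  bottom flange (beyond web): d = -68 mm → contributes +3 588 096 mm⁴
Total I = 13 320 192 mm⁴.
Radius of gyration: k = √(I/A) = √(13 320 192 / 4 416) = 54.921 mm.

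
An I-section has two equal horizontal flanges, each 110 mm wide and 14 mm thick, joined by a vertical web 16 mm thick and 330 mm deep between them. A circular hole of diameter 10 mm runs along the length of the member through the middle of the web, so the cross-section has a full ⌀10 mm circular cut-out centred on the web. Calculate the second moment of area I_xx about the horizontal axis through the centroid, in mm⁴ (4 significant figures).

Treat the section as a set of non-overlapping primitives; coordinates are from the bounding-box lower-left.
Bottom flange: 110 × 14, A = 1 540 mm², y = 7 mm, Ī = 25153.3 mm⁴.
Web: 16 × 330, A = 5 280 mm², y = 179 mm, Ī = 47 916 000 mm⁴.
Top flange: 110 × 14, A = 1 540 mm², y = 351 mm, Ī = 25153.3 mm⁴.
Hole (subtracted): ⌀10, A = 78.5398 mm², y = 179 mm, Ī = 490.874 mm⁴.
By symmetry the centroid is at mid-height, ȳ = 179 mm.
Transfer each piece to the horizontal axis through the centroid using Ī + A·d² with d = y − 179:
  bottom flange: d = -172 mm → contributes +45 584 513 mm⁴
  web: d = 0 mm → contributes +47 916 000 mm⁴
  top flange: d = 172 mm → contributes +45 584 513 mm⁴
  hole: d = 0 mm → contributes −490.874 mm⁴
Total I = 139 084 536 mm⁴.

I_xx ≈ 1.391 × 10⁸ mm⁴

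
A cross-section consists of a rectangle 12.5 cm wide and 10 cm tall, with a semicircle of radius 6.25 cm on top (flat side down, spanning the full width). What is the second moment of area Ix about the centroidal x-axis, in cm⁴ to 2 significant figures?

Ix ≈ 3600 cm⁴

Decompose the section into non-overlapping parts with the origin at the bottom-left of its bounding rectangle.
Rectangular body: 12.5 × 10, A = 125 cm², y = 5 cm, Ī = 1 042 cm⁴.
Semicircular cap: semicircle r = 6.25, A = 61.36 cm², y = 12.65 cm, Ī = 167.5 cm⁴.
Centroid: ȳ = ΣA·y / ΣA = 7.52 cm.
Transfer each piece to the centroidal x-axis using Ī + A·d² with d = y − 7.52:
  rectangular body: d = -2.52 cm → contributes +1 835 cm⁴
  semicircular cap: d = 5.133 cm → contributes +1 784 cm⁴
Total I = 3 619 cm⁴.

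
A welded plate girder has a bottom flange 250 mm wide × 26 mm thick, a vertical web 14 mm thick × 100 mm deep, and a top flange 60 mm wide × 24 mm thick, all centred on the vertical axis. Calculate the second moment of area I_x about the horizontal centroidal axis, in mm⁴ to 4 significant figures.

I_x ≈ 2.196 × 10⁷ mm⁴

Decompose the section into non-overlapping parts with the origin at the bottom-left of its bounding rectangle.
Bottom plate: 250 × 26, A = 6 500 mm², y = 13 mm, Ī = 366 167 mm⁴.
Web plate: 14 × 100, A = 1 400 mm², y = 76 mm, Ī = 1 166 667 mm⁴.
Top plate: 60 × 24, A = 1 440 mm², y = 138 mm, Ī = 69 120 mm⁴.
Centroid: ȳ = ΣA·y / ΣA = 41.7152 mm.
Transfer each piece to the horizontal centroidal axis using Ī + A·d² with d = y − 41.7152:
  bottom plate: d = -28.7152 mm → contributes +5 725 826 mm⁴
  web plate: d = 34.2848 mm → contributes +2 812 293 mm⁴
  top plate: d = 96.2848 mm → contributes +13 419 017 mm⁴
Total I = 21 957 136 mm⁴.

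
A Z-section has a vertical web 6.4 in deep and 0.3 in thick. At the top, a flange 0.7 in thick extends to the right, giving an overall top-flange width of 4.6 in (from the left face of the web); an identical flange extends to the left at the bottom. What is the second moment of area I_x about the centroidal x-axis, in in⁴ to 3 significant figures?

Split into non-overlapping primitives; take the origin at the lower-left of the bounding box.
Web: 0.3 × 6.4, A = 1.92 in², y = 3.2 in, Ī = 6.5536 in⁴.
Top flange (beyond web): 4.3 × 0.7, A = 3.01 in², y = 6.05 in, Ī = 0.12291 in⁴.
Bottom flange (beyond web): 4.3 × 0.7, A = 3.01 in², y = 0.35 in, Ī = 0.12291 in⁴.
Centroid: ȳ = ΣA·y / ΣA = 3.2 in.
Transfer each piece to the centroidal x-axis using Ī + A·d² with d = y − 3.2:
  web: d = 0 in → contributes +6.5536 in⁴
  top flange (beyond web): d = 2.85 in → contributes +24.572 in⁴
  bottom flange (beyond web): d = -2.85 in → contributes +24.572 in⁴
Total I = 55.697 in⁴.

I_x ≈ 55.7 in⁴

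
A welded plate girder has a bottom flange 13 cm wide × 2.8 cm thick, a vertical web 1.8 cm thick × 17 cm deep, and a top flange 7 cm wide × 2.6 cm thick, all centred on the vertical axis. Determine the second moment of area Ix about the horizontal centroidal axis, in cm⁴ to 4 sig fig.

Break the section into simple shapes (no overlaps), measuring from the bottom-left corner of the bounding box.
Bottom plate: 13 × 2.8, A = 36.4 cm², y = 1.4 cm, Ī = 23.7813 cm⁴.
Web plate: 1.8 × 17, A = 30.6 cm², y = 11.3 cm, Ī = 736.95 cm⁴.
Top plate: 7 × 2.6, A = 18.2 cm², y = 21.1 cm, Ī = 10.2527 cm⁴.
Centroid: ȳ = ΣA·y / ΣA = 9.16385 cm.
Transfer each piece to the horizontal centroidal axis using Ī + A·d² with d = y − 9.16385:
  bottom plate: d = -7.76385 cm → contributes +2217.88 cm⁴
  web plate: d = 2.13615 cm → contributes +876.582 cm⁴
  top plate: d = 11.9362 cm → contributes +2603.24 cm⁴
Total I = 5697.7 cm⁴.

Ix ≈ 5698 cm⁴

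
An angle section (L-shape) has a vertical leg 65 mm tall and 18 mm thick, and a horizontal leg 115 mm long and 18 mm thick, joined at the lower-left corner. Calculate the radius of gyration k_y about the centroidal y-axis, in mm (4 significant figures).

k_y ≈ 35.70 mm

Break the section into simple shapes (no overlaps), measuring from the bottom-left corner of the bounding box.
Vertical leg: 18 × 65, A = 1 170 mm², x = 9 mm, Ī = 31 590 mm⁴.
Horizontal leg (remainder): 97 × 18, A = 1 746 mm², x = 66.5 mm, Ī = 1 369 010 mm⁴.
Centroid: x̄ = ΣA·x / ΣA = 43.429 mm.
Transfer each piece to the centroidal y-axis using Ī + A·d² with d = x − 43.429:
  vertical leg: d = -34.429 mm → contributes +1 418 458 mm⁴
  horizontal leg (remainder): d = 23.071 mm → contributes +2 298 354 mm⁴
Total I = 3 716 811 mm⁴.
Radius of gyration: k = √(I/A) = √(3 716 811 / 2 916) = 35.7019 mm.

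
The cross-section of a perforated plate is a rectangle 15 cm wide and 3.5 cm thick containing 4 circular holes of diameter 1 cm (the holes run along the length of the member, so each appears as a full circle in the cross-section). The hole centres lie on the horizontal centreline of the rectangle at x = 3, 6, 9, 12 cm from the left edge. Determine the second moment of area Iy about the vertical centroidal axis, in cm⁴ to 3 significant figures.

Split into non-overlapping primitives; take the origin at the lower-left of the bounding box.
Plate: 15 × 3.5, A = 52.5 cm², x = 7.5 cm, Ī = 984.38 cm⁴.
Hole 1 (subtracted): ⌀1, A = 0.7854 cm², x = 3 cm, Ī = 0.049087 cm⁴.
Hole 2 (subtracted): ⌀1, A = 0.7854 cm², x = 6 cm, Ī = 0.049087 cm⁴.
Hole 3 (subtracted): ⌀1, A = 0.7854 cm², x = 9 cm, Ī = 0.049087 cm⁴.
Hole 4 (subtracted): ⌀1, A = 0.7854 cm², x = 12 cm, Ī = 0.049087 cm⁴.
By symmetry the centroid is at mid-width, x̄ = 7.5 cm.
Transfer each piece to the vertical centroidal axis using Ī + A·d² with d = x − 7.5:
  plate: d = 0 cm → contributes +984.38 cm⁴
  hole 1: d = -4.5 cm → contributes −15.953 cm⁴
  hole 2: d = -1.5 cm → contributes −1.8162 cm⁴
  hole 3: d = 1.5 cm → contributes −1.8162 cm⁴
  hole 4: d = 4.5 cm → contributes −15.953 cm⁴
Total I = 948.84 cm⁴.

Iy ≈ 949 cm⁴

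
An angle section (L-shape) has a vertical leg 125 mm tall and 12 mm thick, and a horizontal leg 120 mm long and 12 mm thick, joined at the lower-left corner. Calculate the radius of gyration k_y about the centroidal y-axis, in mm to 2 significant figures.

k_y ≈ 37 mm

Treat the section as a set of non-overlapping primitives; coordinates are from the bounding-box lower-left.
Vertical leg: 12 × 125, A = 1 500 mm², x = 6 mm, Ī = 18 000 mm⁴.
Horizontal leg (remainder): 108 × 12, A = 1 296 mm², x = 66 mm, Ī = 1 259 712 mm⁴.
Centroid: x̄ = ΣA·x / ΣA = 33.81 mm.
Transfer each piece to the centroidal y-axis using Ī + A·d² with d = x − 33.81:
  vertical leg: d = -27.81 mm → contributes +1 178 191 mm⁴
  horizontal leg (remainder): d = 32.19 mm → contributes +2 602 525 mm⁴
Total I = 3 780 716 mm⁴.
Radius of gyration: k = √(I/A) = √(3 780 716 / 2 796) = 36.77 mm.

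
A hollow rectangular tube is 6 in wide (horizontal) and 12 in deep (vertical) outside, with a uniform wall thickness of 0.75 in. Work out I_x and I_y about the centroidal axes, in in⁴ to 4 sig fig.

Break the section into simple shapes (no overlaps), measuring from the bottom-left corner of the bounding box.
Outer rectangle: 6 × 12, A = 72 in², y = 6 in, Ī = 864 in⁴.
Inner void (subtracted): 4.5 × 10.5, A = 47.25 in², y = 6 in, Ī = 434.109 in⁴.
By symmetry the centroid is at mid-height, ȳ = 6 in.
All pieces are centred on the centroidal x-axis, so I = ΣĪ (holes subtracted) = 429.891 in⁴.
Repeating about the centroidal y-axis gives I_y = 136.266 in⁴.

I_x ≈ 429.9 in⁴, I_y ≈ 136.3 in⁴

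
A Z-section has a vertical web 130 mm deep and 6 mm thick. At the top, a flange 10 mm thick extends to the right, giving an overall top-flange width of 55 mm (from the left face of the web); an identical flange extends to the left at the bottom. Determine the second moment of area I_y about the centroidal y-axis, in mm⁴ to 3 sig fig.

Split into non-overlapping primitives; take the origin at the lower-left of the bounding box.
Web: 6 × 130, A = 780 mm², x = 52 mm, Ī = 2 340 mm⁴.
Top flange (beyond web): 49 × 10, A = 490 mm², x = 79.5 mm, Ī = 98 041 mm⁴.
Bottom flange (beyond web): 49 × 10, A = 490 mm², x = 24.5 mm, Ī = 98 041 mm⁴.
Centroid: x̄ = ΣA·x / ΣA = 52 mm.
Transfer each piece to the centroidal y-axis using Ī + A·d² with d = x − 52:
  web: d = 0 mm → contributes +2 340 mm⁴
  top flange (beyond web): d = 27.5 mm → contributes +468 603 mm⁴
  bottom flange (beyond web): d = -27.5 mm → contributes +468 603 mm⁴
Total I = 939 547 mm⁴.

I_y ≈ 9.40 × 10⁵ mm⁴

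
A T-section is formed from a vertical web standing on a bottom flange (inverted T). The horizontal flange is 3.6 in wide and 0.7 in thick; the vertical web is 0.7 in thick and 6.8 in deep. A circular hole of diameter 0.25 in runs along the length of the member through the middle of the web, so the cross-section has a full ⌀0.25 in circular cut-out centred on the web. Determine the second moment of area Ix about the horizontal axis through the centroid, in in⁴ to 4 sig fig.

Decompose the section into non-overlapping parts with the origin at the bottom-left of its bounding rectangle.
Flange: 3.6 × 0.7, A = 2.52 in², y = 0.35 in, Ī = 0.1029 in⁴.
Web: 0.7 × 6.8, A = 4.76 in², y = 4.1 in, Ī = 18.3419 in⁴.
Hole (subtracted): ⌀0.25, A = 0.0490874 in², y = 4.1 in, Ī = 0.000191748 in⁴.
Centroid: ȳ = ΣA·y / ΣA = 2.79311 in.
Transfer each piece to the horizontal axis through the centroid using Ī + A·d² with d = y − 2.79311:
  flange: d = -2.44311 in → contributes +15.1443 in⁴
  web: d = 1.30689 in → contributes +26.4718 in⁴
  hole: d = 1.30689 in → contributes −0.084031 in⁴
Total I = 41.532 in⁴.

Ix ≈ 41.53 in⁴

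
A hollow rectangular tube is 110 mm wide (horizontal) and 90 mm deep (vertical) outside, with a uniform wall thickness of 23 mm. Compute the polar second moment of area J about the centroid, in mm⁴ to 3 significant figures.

J ≈ 1.52 × 10⁷ mm⁴

Decompose the section into non-overlapping parts with the origin at the bottom-left of its bounding rectangle.
Outer rectangle: 110 × 90, A = 9 900 mm², y = 45 mm, Ī = 6 682 500 mm⁴.
Inner void (subtracted): 64 × 44, A = 2 816 mm², y = 45 mm, Ī = 454 315 mm⁴.
By symmetry the centroid is at mid-height, ȳ = 45 mm.
All pieces are centred on the centroidal x-axis, so I = ΣĪ (holes subtracted) = 6 228 185 mm⁴.
Repeating about the centroidal y-axis gives I_y = 9 021 305 mm⁴.
Polar second moment: J = I_x + I_y = 15 249 491 mm⁴.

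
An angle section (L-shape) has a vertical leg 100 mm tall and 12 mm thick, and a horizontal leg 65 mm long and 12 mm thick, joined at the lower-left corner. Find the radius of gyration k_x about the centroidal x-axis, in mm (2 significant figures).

Split into non-overlapping primitives; take the origin at the lower-left of the bounding box.
Vertical leg: 12 × 100, A = 1 200 mm², y = 50 mm, Ī = 1 000 000 mm⁴.
Horizontal leg (remainder): 53 × 12, A = 636 mm², y = 6 mm, Ī = 7 632 mm⁴.
Centroid: ȳ = ΣA·y / ΣA = 34.76 mm.
Transfer each piece to the centroidal x-axis using Ī + A·d² with d = y − 34.76:
  vertical leg: d = 15.24 mm → contributes +1 278 776 mm⁴
  horizontal leg (remainder): d = -28.76 mm → contributes +533 625 mm⁴
Total I = 1 812 401 mm⁴.
Radius of gyration: k = √(I/A) = √(1 812 401 / 1 836) = 31.42 mm.

k_x ≈ 31 mm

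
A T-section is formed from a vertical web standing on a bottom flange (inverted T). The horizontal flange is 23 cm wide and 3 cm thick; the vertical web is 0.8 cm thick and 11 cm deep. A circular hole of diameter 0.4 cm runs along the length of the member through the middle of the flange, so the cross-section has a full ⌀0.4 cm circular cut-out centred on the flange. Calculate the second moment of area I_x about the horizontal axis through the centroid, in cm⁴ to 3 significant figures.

Break the section into simple shapes (no overlaps), measuring from the bottom-left corner of the bounding box.
Flange: 23 × 3, A = 69 cm², y = 1.5 cm, Ī = 51.75 cm⁴.
Web: 0.8 × 11, A = 8.8 cm², y = 8.5 cm, Ī = 88.733 cm⁴.
Hole (subtracted): ⌀0.4, A = 0.12566 cm², y = 1.5 cm, Ī = 0.0012566 cm⁴.
Centroid: ȳ = ΣA·y / ΣA = 2.2931 cm.
Transfer each piece to the horizontal axis through the centroid using Ī + A·d² with d = y − 2.2931:
  flange: d = -0.79305 cm → contributes +95.147 cm⁴
  web: d = 6.2069 cm → contributes +427.76 cm⁴
  hole: d = -0.79305 cm → contributes −0.080291 cm⁴
Total I = 522.83 cm⁴.

I_x ≈ 523 cm⁴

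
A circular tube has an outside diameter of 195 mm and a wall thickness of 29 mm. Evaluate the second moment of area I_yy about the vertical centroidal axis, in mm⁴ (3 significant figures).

Split into non-overlapping primitives; take the origin at the lower-left of the bounding box.
Outer circle: ⌀195, A = 29 865 mm², x = 97.5 mm, Ī = 70 975 481 mm⁴.
Bore (subtracted): ⌀137, A = 14 741 mm², x = 97.5 mm, Ī = 17 292 276 mm⁴.
By symmetry the centroid is at mid-width, x̄ = 97.5 mm.
All pieces are centred on the vertical centroidal axis, so I = ΣĪ (holes subtracted) = 53 683 205 mm⁴.

I_yy ≈ 5.37 × 10⁷ mm⁴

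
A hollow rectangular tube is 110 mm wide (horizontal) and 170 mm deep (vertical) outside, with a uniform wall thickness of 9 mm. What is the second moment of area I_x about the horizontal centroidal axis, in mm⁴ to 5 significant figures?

Decompose the section into non-overlapping parts with the origin at the bottom-left of its bounding rectangle.
Outer rectangle: 110 × 170, A = 18 700 mm², y = 85 mm, Ī = 45 035 833 mm⁴.
Inner void (subtracted): 92 × 152, A = 13 984 mm², y = 85 mm, Ī = 26 923 861 mm⁴.
By symmetry the centroid is at mid-height, ȳ = 85 mm.
All pieces are centred on the horizontal centroidal axis, so I = ΣĪ (holes subtracted) = 18 111 972 mm⁴.

I_x ≈ 1.8112 × 10⁷ mm⁴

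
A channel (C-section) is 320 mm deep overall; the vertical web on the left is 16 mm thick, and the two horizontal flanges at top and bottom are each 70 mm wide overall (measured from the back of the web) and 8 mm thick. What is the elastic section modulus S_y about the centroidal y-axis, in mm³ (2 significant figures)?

S_y ≈ 2.2 × 10⁴ mm³

Treat the section as a set of non-overlapping primitives; coordinates are from the bounding-box lower-left.
Web: 16 × 320, A = 5 120 mm², x = 8 mm, Ī = 109 227 mm⁴.
Top flange (beyond web): 54 × 8, A = 432 mm², x = 43 mm, Ī = 104 976 mm⁴.
Bottom flange (beyond web): 54 × 8, A = 432 mm², x = 43 mm, Ī = 104 976 mm⁴.
Centroid: x̄ = ΣA·x / ΣA = 13.05 mm.
Transfer each piece to the centroidal y-axis using Ī + A·d² with d = x − 13.05:
  web: d = -5.053 mm → contributes +239 979 mm⁴
  top flange (beyond web): d = 29.95 mm → contributes +492 391 mm⁴
  bottom flange (beyond web): d = 29.95 mm → contributes +492 391 mm⁴
Total I = 1 224 762 mm⁴.
Extreme fibre distance c = 56.95 mm; S = I/c = 21 507 mm³.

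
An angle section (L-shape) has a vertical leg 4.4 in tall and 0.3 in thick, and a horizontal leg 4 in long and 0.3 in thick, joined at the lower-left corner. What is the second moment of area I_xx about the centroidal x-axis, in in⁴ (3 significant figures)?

Split into non-overlapping primitives; take the origin at the lower-left of the bounding box.
Vertical leg: 0.3 × 4.4, A = 1.32 in², y = 2.2 in, Ī = 2.1296 in⁴.
Horizontal leg (remainder): 3.7 × 0.3, A = 1.11 in², y = 0.15 in, Ī = 0.008325 in⁴.
Centroid: ȳ = ΣA·y / ΣA = 1.2636 in.
Transfer each piece to the centroidal x-axis using Ī + A·d² with d = y − 1.2636:
  vertical leg: d = 0.93642 in → contributes +3.2871 in⁴
  horizontal leg (remainder): d = -1.1136 in → contributes +1.3848 in⁴
Total I = 4.6719 in⁴.

I_xx ≈ 4.67 in⁴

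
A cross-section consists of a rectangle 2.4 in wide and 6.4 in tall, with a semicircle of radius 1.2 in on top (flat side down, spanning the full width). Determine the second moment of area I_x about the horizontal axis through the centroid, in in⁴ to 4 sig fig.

I_x ≈ 79.78 in⁴

Break the section into simple shapes (no overlaps), measuring from the bottom-left corner of the bounding box.
Rectangular body: 2.4 × 6.4, A = 15.36 in², y = 3.2 in, Ī = 52.4288 in⁴.
Semicircular cap: semicircle r = 1.2, A = 2.26195 in², y = 6.9093 in, Ī = 0.227592 in⁴.
Centroid: ȳ = ΣA·y / ΣA = 3.67612 in.
Transfer each piece to the horizontal axis through the centroid using Ī + A·d² with d = y − 3.67612:
  rectangular body: d = -0.476124 in → contributes +55.9108 in⁴
  semicircular cap: d = 3.23317 in → contributes +23.8726 in⁴
Total I = 79.7834 in⁴.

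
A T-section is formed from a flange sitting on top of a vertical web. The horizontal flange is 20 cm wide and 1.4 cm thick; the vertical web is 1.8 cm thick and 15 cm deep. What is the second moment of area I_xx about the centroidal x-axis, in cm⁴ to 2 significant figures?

Break the section into simple shapes (no overlaps), measuring from the bottom-left corner of the bounding box.
Flange: 20 × 1.4, A = 28 cm², y = 15.7 cm, Ī = 4.573 cm⁴.
Web: 1.8 × 15, A = 27 cm², y = 7.5 cm, Ī = 506.3 cm⁴.
Centroid: ȳ = ΣA·y / ΣA = 11.67 cm.
Transfer each piece to the centroidal x-axis using Ī + A·d² with d = y − 11.67:
  flange: d = 4.025 cm → contributes +458.3 cm⁴
  web: d = -4.175 cm → contributes +976.8 cm⁴
Total I = 1 435 cm⁴.

I_xx ≈ 1400 cm⁴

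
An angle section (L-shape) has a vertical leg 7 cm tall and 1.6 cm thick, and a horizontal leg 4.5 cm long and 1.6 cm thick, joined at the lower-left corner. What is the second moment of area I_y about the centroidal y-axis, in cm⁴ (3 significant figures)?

I_y ≈ 22.3 cm⁴

Decompose the section into non-overlapping parts with the origin at the bottom-left of its bounding rectangle.
Vertical leg: 1.6 × 7, A = 11.2 cm², x = 0.8 cm, Ī = 2.3893 cm⁴.
Horizontal leg (remainder): 2.9 × 1.6, A = 4.64 cm², x = 3.05 cm, Ī = 3.2519 cm⁴.
Centroid: x̄ = ΣA·x / ΣA = 1.4591 cm.
Transfer each piece to the centroidal y-axis using Ī + A·d² with d = x − 1.4591:
  vertical leg: d = -0.65909 cm → contributes +7.2546 cm⁴
  horizontal leg (remainder): d = 1.5909 cm → contributes +14.996 cm⁴
Total I = 22.25 cm⁴.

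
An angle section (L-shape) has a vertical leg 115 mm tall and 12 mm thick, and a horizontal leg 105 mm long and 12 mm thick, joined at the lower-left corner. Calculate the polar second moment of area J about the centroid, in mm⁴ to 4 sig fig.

Treat the section as a set of non-overlapping primitives; coordinates are from the bounding-box lower-left.
Vertical leg: 12 × 115, A = 1 380 mm², y = 57.5 mm, Ī = 1 520 875 mm⁴.
Horizontal leg (remainder): 93 × 12, A = 1 116 mm², y = 6 mm, Ī = 13 392 mm⁴.
Centroid: ȳ = ΣA·y / ΣA = 34.4736 mm.
Transfer each piece to the centroidal x-axis using Ī + A·d² with d = y − 34.4736:
  vertical leg: d = 23.0264 mm → contributes +2 252 575 mm⁴
  horizontal leg (remainder): d = -28.4736 mm → contributes +918 182 mm⁴
Total I = 3 170 756 mm⁴.
For the y-axis: x̄ = 29.4736 mm.
Repeating about the centroidal y-axis gives I_y = 2 521 576 mm⁴.
Polar second moment: J = I_x + I_y = 5 692 333 mm⁴.

J ≈ 5.692 × 10⁶ mm⁴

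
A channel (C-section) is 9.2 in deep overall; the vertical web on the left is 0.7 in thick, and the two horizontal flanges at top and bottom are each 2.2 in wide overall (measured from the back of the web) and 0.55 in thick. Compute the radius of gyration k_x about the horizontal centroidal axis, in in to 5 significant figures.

k_x ≈ 3.0716 in

Treat the section as a set of non-overlapping primitives; coordinates are from the bounding-box lower-left.
Web: 0.7 × 9.2, A = 6.44 in², y = 4.6 in, Ī = 45.42347 in⁴.
Top flange (beyond web): 1.5 × 0.55, A = 0.825 in², y = 8.925 in, Ī = 0.02079688 in⁴.
Bottom flange (beyond web): 1.5 × 0.55, A = 0.825 in², y = 0.275 in, Ī = 0.02079688 in⁴.
By symmetry the centroid is at mid-height, ȳ = 4.6 in.
Transfer each piece to the horizontal centroidal axis using Ī + A·d² with d = y − 4.6:
  web: d = 0 in → contributes +45.42347 in⁴
  top flange (beyond web): d = 4.325 in → contributes +15.45294 in⁴
  bottom flange (beyond web): d = -4.325 in → contributes +15.45294 in⁴
Total I = 76.32934 in⁴.
Radius of gyration: k = √(I/A) = √(76.32934 / 8.09) = 3.071648 in.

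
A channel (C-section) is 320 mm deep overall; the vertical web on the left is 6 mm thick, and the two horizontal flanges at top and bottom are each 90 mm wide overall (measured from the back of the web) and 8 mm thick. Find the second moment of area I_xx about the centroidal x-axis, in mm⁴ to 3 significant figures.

Treat the section as a set of non-overlapping primitives; coordinates are from the bounding-box lower-left.
Web: 6 × 320, A = 1 920 mm², y = 160 mm, Ī = 16 384 000 mm⁴.
Top flange (beyond web): 84 × 8, A = 672 mm², y = 316 mm, Ī = 3 584 mm⁴.
Bottom flange (beyond web): 84 × 8, A = 672 mm², y = 4 mm, Ī = 3 584 mm⁴.
By symmetry the centroid is at mid-height, ȳ = 160 mm.
Transfer each piece to the centroidal x-axis using Ī + A·d² with d = y − 160:
  web: d = 0 mm → contributes +16 384 000 mm⁴
  top flange (beyond web): d = 156 mm → contributes +16 357 376 mm⁴
  bottom flange (beyond web): d = -156 mm → contributes +16 357 376 mm⁴
Total I = 49 098 752 mm⁴.

I_xx ≈ 4.91 × 10⁷ mm⁴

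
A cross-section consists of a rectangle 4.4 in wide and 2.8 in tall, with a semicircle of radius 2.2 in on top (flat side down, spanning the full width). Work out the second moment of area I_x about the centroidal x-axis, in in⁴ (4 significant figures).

Treat the section as a set of non-overlapping primitives; coordinates are from the bounding-box lower-left.
Rectangular body: 4.4 × 2.8, A = 12.32 in², y = 1.4 in, Ī = 8.04907 in⁴.
Semicircular cap: semicircle r = 2.2, A = 7.60265 in², y = 3.73371 in, Ī = 2.57112 in⁴.
Centroid: ȳ = ΣA·y / ΣA = 2.29056 in.
Transfer each piece to the centroidal x-axis using Ī + A·d² with d = y − 2.29056:
  rectangular body: d = -0.890563 in → contributes +17.8201 in⁴
  semicircular cap: d = 1.44315 in → contributes +18.4049 in⁴
Total I = 36.225 in⁴.

I_x ≈ 36.23 in⁴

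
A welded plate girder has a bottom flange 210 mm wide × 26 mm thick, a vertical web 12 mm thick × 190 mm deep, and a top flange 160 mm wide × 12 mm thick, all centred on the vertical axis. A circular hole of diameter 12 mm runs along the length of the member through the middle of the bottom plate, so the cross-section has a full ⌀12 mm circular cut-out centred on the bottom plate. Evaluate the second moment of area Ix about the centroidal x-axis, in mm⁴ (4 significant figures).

Ix ≈ 7.373 × 10⁷ mm⁴

Break the section into simple shapes (no overlaps), measuring from the bottom-left corner of the bounding box.
Bottom plate: 210 × 26, A = 5 460 mm², y = 13 mm, Ī = 307 580 mm⁴.
Web plate: 12 × 190, A = 2 280 mm², y = 121 mm, Ī = 6 859 000 mm⁴.
Top plate: 160 × 12, A = 1 920 mm², y = 222 mm, Ī = 23 040 mm⁴.
Hole (subtracted): ⌀12, A = 113.097 mm², y = 13 mm, Ī = 1017.88 mm⁴.
Centroid: ȳ = ΣA·y / ΣA = 80.8251 mm.
Transfer each piece to the centroidal x-axis using Ī + A·d² with d = y − 80.8251:
  bottom plate: d = -67.8251 mm → contributes +25 424 942 mm⁴
  web plate: d = 40.1749 mm → contributes +10 538 964 mm⁴
  top plate: d = 141.175 mm → contributes +38 289 295 mm⁴
  hole: d = -67.8251 mm → contributes −521 294 mm⁴
Total I = 73 731 908 mm⁴.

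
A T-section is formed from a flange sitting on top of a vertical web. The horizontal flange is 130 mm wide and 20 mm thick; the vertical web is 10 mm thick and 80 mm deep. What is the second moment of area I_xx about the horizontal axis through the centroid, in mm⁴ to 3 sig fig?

Treat the section as a set of non-overlapping primitives; coordinates are from the bounding-box lower-left.
Flange: 130 × 20, A = 2 600 mm², y = 90 mm, Ī = 86 667 mm⁴.
Web: 10 × 80, A = 800 mm², y = 40 mm, Ī = 426 667 mm⁴.
Centroid: ȳ = ΣA·y / ΣA = 78.235 mm.
Transfer each piece to the horizontal axis through the centroid using Ī + A·d² with d = y − 78.235:
  flange: d = 11.765 mm → contributes +446 528 mm⁴
  web: d = -38.235 mm → contributes +1 596 217 mm⁴
Total I = 2 042 745 mm⁴.

I_xx ≈ 2.04 × 10⁶ mm⁴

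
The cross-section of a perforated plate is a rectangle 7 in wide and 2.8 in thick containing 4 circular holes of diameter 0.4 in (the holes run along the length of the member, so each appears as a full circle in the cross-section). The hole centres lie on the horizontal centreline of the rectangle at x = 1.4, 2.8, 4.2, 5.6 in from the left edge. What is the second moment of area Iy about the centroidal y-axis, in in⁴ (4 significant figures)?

Iy ≈ 78.80 in⁴

Decompose the section into non-overlapping parts with the origin at the bottom-left of its bounding rectangle.
Plate: 7 × 2.8, A = 19.6 in², x = 3.5 in, Ī = 80.0333 in⁴.
Hole 1 (subtracted): ⌀0.4, A = 0.125664 in², x = 1.4 in, Ī = 0.00125664 in⁴.
Hole 2 (subtracted): ⌀0.4, A = 0.125664 in², x = 2.8 in, Ī = 0.00125664 in⁴.
Hole 3 (subtracted): ⌀0.4, A = 0.125664 in², x = 4.2 in, Ī = 0.00125664 in⁴.
Hole 4 (subtracted): ⌀0.4, A = 0.125664 in², x = 5.6 in, Ī = 0.00125664 in⁴.
By symmetry the centroid is at mid-width, x̄ = 3.5 in.
Transfer each piece to the centroidal y-axis using Ī + A·d² with d = x − 3.5:
  plate: d = 0 in → contributes +80.0333 in⁴
  hole 1: d = -2.1 in → contributes −0.555434 in⁴
  hole 2: d = -0.7 in → contributes −0.0628319 in⁴
  hole 3: d = 0.7 in → contributes −0.0628319 in⁴
  hole 4: d = 2.1 in → contributes −0.555434 in⁴
Total I = 78.7968 in⁴.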